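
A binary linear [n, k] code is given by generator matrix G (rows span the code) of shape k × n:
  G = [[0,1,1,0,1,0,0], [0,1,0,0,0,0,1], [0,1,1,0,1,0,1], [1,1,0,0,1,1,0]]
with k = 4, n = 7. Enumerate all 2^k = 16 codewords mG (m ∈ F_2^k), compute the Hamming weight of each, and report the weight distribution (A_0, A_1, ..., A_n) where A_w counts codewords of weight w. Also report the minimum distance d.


Weight distribution: A_0 = 1, A_1 = 2, A_2 = 2, A_3 = 4, A_4 = 5, A_5 = 2. Minimum distance d = 1.

Enumerate all 2^4 = 16 messages m ∈ F_2^4.
For each, compute codeword c = mG in F_2^7, then tally its weight.
  m = 0000 → c = 0000000, weight = 0.
  m = 1000 → c = 0110100, weight = 3.
  m = 0100 → c = 0100001, weight = 2.
  m = 1100 → c = 0010101, weight = 3.
  m = 0010 → c = 0110101, weight = 4.
  m = 1010 → c = 0000001, weight = 1.
  m = 0110 → c = 0010100, weight = 2.
  m = 1110 → c = 0100000, weight = 1.
  m = 0001 → c = 1100110, weight = 4.
  m = 1001 → c = 1010010, weight = 3.
  m = 0101 → c = 1000111, weight = 4.
  m = 1101 → c = 1110011, weight = 5.
  m = 0011 → c = 1010011, weight = 4.
  m = 1011 → c = 1100111, weight = 5.
  m = 0111 → c = 1110010, weight = 4.
  m = 1111 → c = 1000110, weight = 3.
Tally weights:
  weight 0: 1 codewords.
  weight 1: 2 codewords.
  weight 2: 2 codewords.
  weight 3: 4 codewords.
  weight 4: 5 codewords.
  weight 5: 2 codewords.
Minimum distance d = smallest w > 0 with A_w > 0 = 1.
Sanity: Σ A_w = 16 = 2^4 = 16 ✓.


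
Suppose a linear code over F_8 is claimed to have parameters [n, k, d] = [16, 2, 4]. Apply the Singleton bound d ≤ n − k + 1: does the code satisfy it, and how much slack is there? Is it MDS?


Singleton RHS = n − k + 1 = 15, slack = 11, bound satisfied, not MDS.

Singleton bound: d ≤ n − k + 1.
Here n = 16, k = 2, so n − k + 1 = 15.
Given d = 4, check d ≤ 15: YES.
Slack = (n − k + 1) − d = 11.
The code is NOT MDS (slack = 11 > 0).
Description: the claimed parameters are [16, 2, 4]_8; such a code would be non-MDS.


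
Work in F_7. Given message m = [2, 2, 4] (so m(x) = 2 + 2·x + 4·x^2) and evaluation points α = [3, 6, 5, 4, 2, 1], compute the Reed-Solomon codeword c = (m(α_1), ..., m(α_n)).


c = [2, 4, 0, 4, 1, 1]

Message polynomial: m(x) = 2 + 2·x + 4·x^2 (mod 7).
For each evaluation point α_i, compute m(α_i) mod 7:
  α_1 = 3: Horner steps 4 → 0 → 2, so m(3) = 2.
  α_2 = 6: Horner steps 4 → 5 → 4, so m(6) = 4.
  α_3 = 5: Horner steps 4 → 1 → 0, so m(5) = 0.
  α_4 = 4: Horner steps 4 → 4 → 4, so m(4) = 4.
  α_5 = 2: Horner steps 4 → 3 → 1, so m(2) = 1.
  α_6 = 1: Horner steps 4 → 6 → 1, so m(1) = 1.
Codeword c = [2, 4, 0, 4, 1, 1] ∈ F_7^6.


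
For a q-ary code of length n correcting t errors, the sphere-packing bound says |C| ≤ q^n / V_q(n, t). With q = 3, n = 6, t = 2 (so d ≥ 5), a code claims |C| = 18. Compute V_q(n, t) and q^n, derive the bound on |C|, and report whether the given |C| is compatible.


V_q(n, t) = 73, q^n = 729, Hamming bound = 9, |C| = 18 > bound (violated).

Step 1: Compute V_q(n, t) = Σ_{j=0}^2 C(n, j) (q−1)^j.
  j = 0: C(6,0)·(2)^0 = 1·1 = 1.
  j = 1: C(6,1)·(2)^1 = 6·2 = 12.
  j = 2: C(6,2)·(2)^2 = 15·4 = 60.
  V_q(n, t) = 1 + 12 + 60 = 73.
Step 2: q^n = 3^6 = 729.
Step 3: Hamming bound ⌊q^n / V_q(n,t)⌋ = ⌊729/73⌋ = 9.
Step 4: Compare |C| = 18 to 9: violated.
The claimed |C| lies above the Hamming bound, so no 3-ary code of length 6 with d ≥ 5 can have 18 codewords.


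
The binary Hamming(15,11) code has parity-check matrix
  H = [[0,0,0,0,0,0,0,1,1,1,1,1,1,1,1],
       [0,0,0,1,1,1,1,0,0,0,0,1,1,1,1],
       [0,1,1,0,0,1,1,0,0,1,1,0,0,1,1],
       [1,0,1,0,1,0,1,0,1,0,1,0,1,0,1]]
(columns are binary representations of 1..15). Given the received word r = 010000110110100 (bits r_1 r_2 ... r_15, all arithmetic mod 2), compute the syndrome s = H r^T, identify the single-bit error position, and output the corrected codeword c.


s = (0, 0, 0, 1)^T, error position = 1, corrected codeword c = 110000110110100

Compute s = H r^T mod 2 one row at a time:
  s_1 = 1 + 0 + 1 + 1 + 0 + 1 + 0 + 0 = 4 ≡ 0 (mod 2).
  s_2 = 0 + 0 + 0 + 1 + 0 + 1 + 0 + 0 = 2 ≡ 0 (mod 2).
  s_3 = 1 + 0 + 0 + 1 + 1 + 1 + 0 + 0 = 4 ≡ 0 (mod 2).
  s_4 = 0 + 0 + 0 + 1 + 0 + 1 + 1 + 0 = 3 ≡ 1 (mod 2).
s = (0, 0, 0, 1)^T — this equals column 1 of H (binary 0001), so error is at position 1.
Correct: flip bit 1 of r = 010000110110100 to get c = 110000110110100.


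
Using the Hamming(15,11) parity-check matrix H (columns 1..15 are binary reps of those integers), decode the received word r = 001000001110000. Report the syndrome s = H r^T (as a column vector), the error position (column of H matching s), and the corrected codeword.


s = (1, 0, 1, 1)^T, error position = 11, corrected codeword c = 001000001100000

Compute s = H r^T mod 2 one row at a time:
  s_1 = 0 + 1 + 1 + 1 + 0 + 0 + 0 + 0 = 3 ≡ 1 (mod 2).
  s_2 = 0 + 0 + 0 + 0 + 0 + 0 + 0 + 0 = 0 ≡ 0 (mod 2).
  s_3 = 0 + 1 + 0 + 0 + 1 + 1 + 0 + 0 = 3 ≡ 1 (mod 2).
  s_4 = 0 + 1 + 0 + 0 + 1 + 1 + 0 + 0 = 3 ≡ 1 (mod 2).
s = (1, 0, 1, 1)^T — this equals column 11 of H (binary 1011), so error is at position 11.
Correct: flip bit 11 of r = 001000001110000 to get c = 001000001100000.


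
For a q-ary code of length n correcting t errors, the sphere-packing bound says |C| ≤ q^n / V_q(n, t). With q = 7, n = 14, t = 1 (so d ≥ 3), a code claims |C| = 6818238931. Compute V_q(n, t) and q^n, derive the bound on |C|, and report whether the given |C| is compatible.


V_q(n, t) = 85, q^n = 678223072849, Hamming bound = 7979094974, |C| = 6818238931 ≤ bound (satisfied).

Step 1: Compute V_q(n, t) = Σ_{j=0}^1 C(n, j) (q−1)^j.
  j = 0: C(14,0)·(6)^0 = 1·1 = 1.
  j = 1: C(14,1)·(6)^1 = 14·6 = 84.
  V_q(n, t) = 1 + 84 = 85.
Step 2: q^n = 7^14 = 678223072849.
Step 3: Hamming bound ⌊q^n / V_q(n,t)⌋ = ⌊678223072849/85⌋ = 7979094974.
Step 4: Compare |C| = 6818238931 to 7979094974: satisfied.
The claimed |C| lies below the Hamming bound.


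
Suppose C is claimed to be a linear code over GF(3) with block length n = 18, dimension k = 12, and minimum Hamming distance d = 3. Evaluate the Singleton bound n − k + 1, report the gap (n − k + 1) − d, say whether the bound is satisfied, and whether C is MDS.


Singleton RHS = n − k + 1 = 7, slack = 4, bound satisfied, not MDS.

Singleton bound: d ≤ n − k + 1.
Here n = 18, k = 12, so n − k + 1 = 7.
Given d = 3, check d ≤ 7: YES.
Slack = (n − k + 1) − d = 4.
The code is NOT MDS (slack = 4 > 0).
Description: the claimed parameters are [18, 12, 3]_3; such a code would be non-MDS.


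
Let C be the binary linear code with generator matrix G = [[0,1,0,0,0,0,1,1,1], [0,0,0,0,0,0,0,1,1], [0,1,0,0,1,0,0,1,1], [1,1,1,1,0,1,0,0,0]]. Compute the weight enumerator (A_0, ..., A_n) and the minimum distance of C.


Weight distribution: A_0 = 1, A_2 = 4, A_4 = 3, A_5 = 3, A_7 = 4, A_9 = 1. Minimum distance d = 2.

Enumerate all 2^4 = 16 messages m ∈ F_2^4.
For each, compute codeword c = mG in F_2^9, then tally its weight.
  m = 0000 → c = 000000000, weight = 0.
  m = 1000 → c = 010000111, weight = 4.
  m = 0100 → c = 000000011, weight = 2.
  m = 1100 → c = 010000100, weight = 2.
  m = 0010 → c = 010010011, weight = 4.
  m = 1010 → c = 000010100, weight = 2.
  m = 0110 → c = 010010000, weight = 2.
  m = 1110 → c = 000010111, weight = 4.
  m = 0001 → c = 111101000, weight = 5.
  m = 1001 → c = 101101111, weight = 7.
  m = 0101 → c = 111101011, weight = 7.
  m = 1101 → c = 101101100, weight = 5.
  m = 0011 → c = 101111011, weight = 7.
  m = 1011 → c = 111111100, weight = 7.
  m = 0111 → c = 101111000, weight = 5.
  m = 1111 → c = 111111111, weight = 9.
Tally weights:
  weight 0: 1 codewords.
  weight 2: 4 codewords.
  weight 4: 3 codewords.
  weight 5: 3 codewords.
  weight 7: 4 codewords.
  weight 9: 1 codewords.
Minimum distance d = smallest w > 0 with A_w > 0 = 2.
Sanity: Σ A_w = 16 = 2^4 = 16 ✓.


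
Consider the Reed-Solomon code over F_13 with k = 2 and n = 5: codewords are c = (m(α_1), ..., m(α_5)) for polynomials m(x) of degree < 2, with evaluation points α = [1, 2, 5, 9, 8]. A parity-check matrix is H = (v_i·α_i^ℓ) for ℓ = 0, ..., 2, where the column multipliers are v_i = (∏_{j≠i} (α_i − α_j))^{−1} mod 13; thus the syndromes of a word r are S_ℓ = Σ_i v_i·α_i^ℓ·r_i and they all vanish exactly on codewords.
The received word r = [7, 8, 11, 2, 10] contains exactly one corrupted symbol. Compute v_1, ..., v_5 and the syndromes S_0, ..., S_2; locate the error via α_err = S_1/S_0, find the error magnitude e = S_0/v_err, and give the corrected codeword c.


S = (12, 5, 1), error at position 5, error magnitude e = 9, c = [7, 8, 11, 2, 1].

Step 1: column multipliers v_i = (∏_{j≠i}(α_i − α_j))^{−1} mod 13.
  i = 1 (α = 1): (1−2)(1−5)(1−9)(1−8) = (−1)·(−4)·(−8)·(−7) = 224 ≡ 3, so v_1 = 3^{−1} = 9 (mod 13).
  i = 2 (α = 2): (2−1)(2−5)(2−9)(2−8) = 1·(−3)·(−7)·(−6) = −126 ≡ 4, so v_2 = 4^{−1} = 10 (mod 13).
  i = 3 (α = 5): (5−1)(5−2)(5−9)(5−8) = 4·3·(−4)·(−3) = 144 ≡ 1, so v_3 = 1^{−1} = 1 (mod 13).
  i = 4 (α = 9): (9−1)(9−2)(9−5)(9−8) = 8·7·4·1 = 224 ≡ 3, so v_4 = 3^{−1} = 9 (mod 13).
  i = 5 (α = 8): (8−1)(8−2)(8−5)(8−9) = 7·6·3·(−1) = −126 ≡ 4, so v_5 = 4^{−1} = 10 (mod 13).
  v = [9, 10, 1, 9, 10].
Step 2: syndromes of r = [7, 8, 11, 2, 10] (all sums mod 13).
  S_0 = Σ v_i r_i = 9·7 + 10·8 + 1·11 + 9·2 + 10·10 = 272 ≡ 12.
  S_1 = Σ v_i α_i r_i = 9·1·7 + 10·2·8 + 1·5·11 + 9·9·2 + 10·8·10 = 1240 ≡ 5.
  α_i^2 mod 13 = [1, 4, 12, 3, 12].
  S_2 = Σ v_i α_i^2 r_i = 9·1·7 + 10·4·8 + 1·12·11 + 9·3·2 + 10·12·10 = 1769 ≡ 1.
  S = (12, 5, 1) ≠ 0, so r is not a codeword (an error is present).
Step 3: locate the error. For a single error e at position i, S_ℓ = v_i·e·α_i^ℓ, so α_err = S_1/S_0.
  S_0^{−1} = 12^{−1} = 12 (mod 13), so α_err = 5·12 = 60 ≡ 8 = α_5. Error position i = 5.
  Consistency check: S_2/S_1 = 1·8 = 8 ≡ 8 = α_err ✓ (single-error assumption holds).
Step 4: error magnitude e = S_0/v_5 = S_0·∏_{j≠5}(α_5 − α_j) = 12·4 = 48 ≡ 9 (mod 13).
Step 5: correct position 5: c_5 = r_5 − e = 10 − 9 ≡ 1 (mod 13). Hence c = [7, 8, 11, 2, 1].
  Check: interpolating c through the α_i gives m(x) = 6 + 1·x (degree < 2) with m(α_i) = c_i for every i, so c is indeed a codeword.


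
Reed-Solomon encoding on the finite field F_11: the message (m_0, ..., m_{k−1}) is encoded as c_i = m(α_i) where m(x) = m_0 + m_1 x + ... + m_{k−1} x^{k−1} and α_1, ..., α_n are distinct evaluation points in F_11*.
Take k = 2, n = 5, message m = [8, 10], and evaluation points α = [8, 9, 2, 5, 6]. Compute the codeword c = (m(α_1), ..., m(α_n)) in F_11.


c = [0, 10, 6, 3, 2]

Message polynomial: m(x) = 8 + 10·x (mod 11).
For each evaluation point α_i, compute m(α_i) mod 11:
  α_1 = 8: Horner steps 10 → 0, so m(8) = 0.
  α_2 = 9: Horner steps 10 → 10, so m(9) = 10.
  α_3 = 2: Horner steps 10 → 6, so m(2) = 6.
  α_4 = 5: Horner steps 10 → 3, so m(5) = 3.
  α_5 = 6: Horner steps 10 → 2, so m(6) = 2.
Codeword c = [0, 10, 6, 3, 2] ∈ F_11^5.


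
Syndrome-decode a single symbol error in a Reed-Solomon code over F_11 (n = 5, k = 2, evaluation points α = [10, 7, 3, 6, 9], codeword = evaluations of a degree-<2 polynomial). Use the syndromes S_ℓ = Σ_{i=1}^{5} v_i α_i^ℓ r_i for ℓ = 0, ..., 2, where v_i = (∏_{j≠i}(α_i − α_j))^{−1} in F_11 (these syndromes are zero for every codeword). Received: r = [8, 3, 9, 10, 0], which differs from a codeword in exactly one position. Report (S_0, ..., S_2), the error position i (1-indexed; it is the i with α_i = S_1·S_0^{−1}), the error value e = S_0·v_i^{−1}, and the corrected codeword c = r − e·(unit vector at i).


S = (10, 1, 10), error at position 1, error magnitude e = 4, c = [4, 3, 9, 10, 0].

Step 1: column multipliers v_i = (∏_{j≠i}(α_i − α_j))^{−1} mod 11.
  i = 1 (α = 10): (10−7)(10−3)(10−6)(10−9) = 3·7·4·1 = 84 ≡ 7, so v_1 = 7^{−1} = 8 (mod 11).
  i = 2 (α = 7): (7−10)(7−3)(7−6)(7−9) = (−3)·4·1·(−2) = 24 ≡ 2, so v_2 = 2^{−1} = 6 (mod 11).
  i = 3 (α = 3): (3−10)(3−7)(3−6)(3−9) = (−7)·(−4)·(−3)·(−6) = 504 ≡ 9, so v_3 = 9^{−1} = 5 (mod 11).
  i = 4 (α = 6): (6−10)(6−7)(6−3)(6−9) = (−4)·(−1)·3·(−3) = −36 ≡ 8, so v_4 = 8^{−1} = 7 (mod 11).
  i = 5 (α = 9): (9−10)(9−7)(9−3)(9−6) = (−1)·2·6·3 = −36 ≡ 8, so v_5 = 8^{−1} = 7 (mod 11).
  v = [8, 6, 5, 7, 7].
Step 2: syndromes of r = [8, 3, 9, 10, 0] (all sums mod 11).
  S_0 = Σ v_i r_i = 8·8 + 6·3 + 5·9 + 7·10 + 7·0 = 197 ≡ 10.
  S_1 = Σ v_i α_i r_i = 8·10·8 + 6·7·3 + 5·3·9 + 7·6·10 + 7·9·0 = 1321 ≡ 1.
  α_i^2 mod 11 = [1, 5, 9, 3, 4].
  S_2 = Σ v_i α_i^2 r_i = 8·1·8 + 6·5·3 + 5·9·9 + 7·3·10 + 7·4·0 = 769 ≡ 10.
  S = (10, 1, 10) ≠ 0, so r is not a codeword (an error is present).
Step 3: locate the error. For a single error e at position i, S_ℓ = v_i·e·α_i^ℓ, so α_err = S_1/S_0.
  S_0^{−1} = 10^{−1} = 10 (mod 11), so α_err = 1·10 = 10 ≡ 10 = α_1. Error position i = 1.
  Consistency check: S_2/S_1 = 10·1 = 10 ≡ 10 = α_err ✓ (single-error assumption holds).
Step 4: error magnitude e = S_0/v_1 = S_0·∏_{j≠1}(α_1 − α_j) = 10·7 = 70 ≡ 4 (mod 11).
Step 5: correct position 1: c_1 = r_1 − e = 8 − 4 ≡ 4 (mod 11). Hence c = [4, 3, 9, 10, 0].
  Check: interpolating c through the α_i gives m(x) = 8 + 4·x (degree < 2) with m(α_i) = c_i for every i, so c is indeed a codeword.


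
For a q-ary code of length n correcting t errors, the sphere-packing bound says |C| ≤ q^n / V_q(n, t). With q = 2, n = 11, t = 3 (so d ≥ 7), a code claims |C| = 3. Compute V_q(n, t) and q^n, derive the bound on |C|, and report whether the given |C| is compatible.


V_q(n, t) = 232, q^n = 2048, Hamming bound = 8, |C| = 3 ≤ bound (satisfied).

Step 1: Compute V_q(n, t) = Σ_{j=0}^3 C(n, j) (q−1)^j.
  j = 0: C(11,0)·(1)^0 = 1·1 = 1.
  j = 1: C(11,1)·(1)^1 = 11·1 = 11.
  j = 2: C(11,2)·(1)^2 = 55·1 = 55.
  j = 3: C(11,3)·(1)^3 = 165·1 = 165.
  V_q(n, t) = 1 + 11 + 55 + 165 = 232.
Step 2: q^n = 2^11 = 2048.
Step 3: Hamming bound ⌊q^n / V_q(n,t)⌋ = ⌊2048/232⌋ = 8.
Step 4: Compare |C| = 3 to 8: satisfied.
The claimed |C| lies below the Hamming bound.


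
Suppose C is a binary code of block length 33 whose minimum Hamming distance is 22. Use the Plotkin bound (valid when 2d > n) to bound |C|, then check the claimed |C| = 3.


Plotkin bound M ≤ 4; given |C| = 3 ≤ bound (satisfied).

Check applicability: 2d = 44, n = 33.
2d − n = 11 > 0, so Plotkin applies.
Compute d/(2d−n) = 22/11 ≈ 2.0000.
⌊d/(2d−n)⌋ = 2.
Plotkin bound: M ≤ 2·2 = 4.
Given |C| = 3, check: satisfied.
This |C| is below the Plotkin bound.


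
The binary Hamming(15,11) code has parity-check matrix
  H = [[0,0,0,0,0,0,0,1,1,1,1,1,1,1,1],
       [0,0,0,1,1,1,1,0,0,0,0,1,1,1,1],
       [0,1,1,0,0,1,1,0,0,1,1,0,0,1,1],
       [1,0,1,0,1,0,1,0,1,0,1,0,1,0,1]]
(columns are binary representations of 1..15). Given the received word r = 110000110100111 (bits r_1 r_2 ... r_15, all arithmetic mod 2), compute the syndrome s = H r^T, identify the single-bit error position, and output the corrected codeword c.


s = (1, 0, 1, 0)^T, error position = 10, corrected codeword c = 110000110000111

Compute s = H r^T mod 2 one row at a time:
  s_1 = 1 + 0 + 1 + 0 + 0 + 1 + 1 + 1 = 5 ≡ 1 (mod 2).
  s_2 = 0 + 0 + 0 + 1 + 0 + 1 + 1 + 1 = 4 ≡ 0 (mod 2).
  s_3 = 1 + 0 + 0 + 1 + 1 + 0 + 1 + 1 = 5 ≡ 1 (mod 2).
  s_4 = 1 + 0 + 0 + 1 + 0 + 0 + 1 + 1 = 4 ≡ 0 (mod 2).
s = (1, 0, 1, 0)^T — this equals column 10 of H (binary 1010), so error is at position 10.
Correct: flip bit 10 of r = 110000110100111 to get c = 110000110000111.


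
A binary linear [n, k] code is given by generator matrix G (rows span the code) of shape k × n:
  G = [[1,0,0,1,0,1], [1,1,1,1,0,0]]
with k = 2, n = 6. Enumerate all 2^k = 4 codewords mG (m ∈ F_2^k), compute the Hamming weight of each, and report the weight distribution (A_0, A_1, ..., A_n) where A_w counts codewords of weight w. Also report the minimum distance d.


Weight distribution: A_0 = 1, A_3 = 2, A_4 = 1. Minimum distance d = 3.

Enumerate all 2^2 = 4 messages m ∈ F_2^2.
For each, compute codeword c = mG in F_2^6, then tally its weight.
  m = 00 → c = 000000, weight = 0.
  m = 10 → c = 100101, weight = 3.
  m = 01 → c = 111100, weight = 4.
  m = 11 → c = 011001, weight = 3.
Tally weights:
  weight 0: 1 codewords.
  weight 3: 2 codewords.
  weight 4: 1 codewords.
Minimum distance d = smallest w > 0 with A_w > 0 = 3.
Sanity: Σ A_w = 4 = 2^2 = 4 ✓.


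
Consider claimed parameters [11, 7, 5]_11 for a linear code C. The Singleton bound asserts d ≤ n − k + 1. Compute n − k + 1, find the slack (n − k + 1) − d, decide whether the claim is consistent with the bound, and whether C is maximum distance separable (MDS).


Singleton RHS = n − k + 1 = 5, slack = 0, bound satisfied, MDS.

Singleton bound: d ≤ n − k + 1.
Here n = 11, k = 7, so n − k + 1 = 5.
Given d = 5, check d ≤ 5: YES.
Slack = (n − k + 1) − d = 0.
The code is MDS (slack = 0).
Description: the claimed parameters are [11, 7, 5]_11; such a code would be MDS (meets Singleton bound).


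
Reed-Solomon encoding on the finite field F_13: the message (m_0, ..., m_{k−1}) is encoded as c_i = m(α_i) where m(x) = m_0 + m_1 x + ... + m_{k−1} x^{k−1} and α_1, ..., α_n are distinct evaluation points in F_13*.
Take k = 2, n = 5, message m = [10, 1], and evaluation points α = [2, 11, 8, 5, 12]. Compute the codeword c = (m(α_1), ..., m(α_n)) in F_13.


c = [12, 8, 5, 2, 9]

Message polynomial: m(x) = 10 + 1·x (mod 13).
For each evaluation point α_i, compute m(α_i) mod 13:
  α_1 = 2: Horner steps 1 → 12, so m(2) = 12.
  α_2 = 11: Horner steps 1 → 8, so m(11) = 8.
  α_3 = 8: Horner steps 1 → 5, so m(8) = 5.
  α_4 = 5: Horner steps 1 → 2, so m(5) = 2.
  α_5 = 12: Horner steps 1 → 9, so m(12) = 9.
Codeword c = [12, 8, 5, 2, 9] ∈ F_13^5.


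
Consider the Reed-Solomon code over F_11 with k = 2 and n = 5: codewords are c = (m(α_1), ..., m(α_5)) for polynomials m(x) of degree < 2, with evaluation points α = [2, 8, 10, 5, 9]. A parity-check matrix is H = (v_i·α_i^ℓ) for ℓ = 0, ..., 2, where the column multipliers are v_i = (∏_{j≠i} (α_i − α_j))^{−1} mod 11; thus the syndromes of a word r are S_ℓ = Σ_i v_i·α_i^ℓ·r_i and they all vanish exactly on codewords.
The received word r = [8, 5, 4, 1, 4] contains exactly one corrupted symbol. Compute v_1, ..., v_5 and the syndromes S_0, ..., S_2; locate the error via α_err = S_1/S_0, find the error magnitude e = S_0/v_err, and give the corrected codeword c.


S = (1, 9, 4), error at position 5, error magnitude e = 5, c = [8, 5, 4, 1, 10].

Step 1: column multipliers v_i = (∏_{j≠i}(α_i − α_j))^{−1} mod 11.
  i = 1 (α = 2): (2−8)(2−10)(2−5)(2−9) = (−6)·(−8)·(−3)·(−7) = 1008 ≡ 7, so v_1 = 7^{−1} = 8 (mod 11).
  i = 2 (α = 8): (8−2)(8−10)(8−5)(8−9) = 6·(−2)·3·(−1) = 36 ≡ 3, so v_2 = 3^{−1} = 4 (mod 11).
  i = 3 (α = 10): (10−2)(10−8)(10−5)(10−9) = 8·2·5·1 = 80 ≡ 3, so v_3 = 3^{−1} = 4 (mod 11).
  i = 4 (α = 5): (5−2)(5−8)(5−10)(5−9) = 3·(−3)·(−5)·(−4) = −180 ≡ 7, so v_4 = 7^{−1} = 8 (mod 11).
  i = 5 (α = 9): (9−2)(9−8)(9−10)(9−5) = 7·1·(−1)·4 = −28 ≡ 5, so v_5 = 5^{−1} = 9 (mod 11).
  v = [8, 4, 4, 8, 9].
Step 2: syndromes of r = [8, 5, 4, 1, 4] (all sums mod 11).
  S_0 = Σ v_i r_i = 8·8 + 4·5 + 4·4 + 8·1 + 9·4 = 144 ≡ 1.
  S_1 = Σ v_i α_i r_i = 8·2·8 + 4·8·5 + 4·10·4 + 8·5·1 + 9·9·4 = 812 ≡ 9.
  α_i^2 mod 11 = [4, 9, 1, 3, 4].
  S_2 = Σ v_i α_i^2 r_i = 8·4·8 + 4·9·5 + 4·1·4 + 8·3·1 + 9·4·4 = 620 ≡ 4.
  S = (1, 9, 4) ≠ 0, so r is not a codeword (an error is present).
Step 3: locate the error. For a single error e at position i, S_ℓ = v_i·e·α_i^ℓ, so α_err = S_1/S_0.
  S_0^{−1} = 1^{−1} = 1 (mod 11), so α_err = 9·1 = 9 ≡ 9 = α_5. Error position i = 5.
  Consistency check: S_2/S_1 = 4·5 = 20 ≡ 9 = α_err ✓ (single-error assumption holds).
Step 4: error magnitude e = S_0/v_5 = S_0·∏_{j≠5}(α_5 − α_j) = 1·5 = 5 ≡ 5 (mod 11).
Step 5: correct position 5: c_5 = r_5 − e = 4 − 5 ≡ 10 (mod 11). Hence c = [8, 5, 4, 1, 10].
  Check: interpolating c through the α_i gives m(x) = 9 + 5·x (degree < 2) with m(α_i) = c_i for every i, so c is indeed a codeword.


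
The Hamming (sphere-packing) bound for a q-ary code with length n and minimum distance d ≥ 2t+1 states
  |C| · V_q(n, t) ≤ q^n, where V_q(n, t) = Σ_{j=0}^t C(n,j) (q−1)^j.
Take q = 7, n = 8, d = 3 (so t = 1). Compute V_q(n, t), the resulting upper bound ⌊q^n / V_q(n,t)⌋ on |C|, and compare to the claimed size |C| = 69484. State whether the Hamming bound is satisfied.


V_q(n, t) = 49, q^n = 5764801, Hamming bound = 117649, |C| = 69484 ≤ bound (satisfied).

Step 1: Compute V_q(n, t) = Σ_{j=0}^1 C(n, j) (q−1)^j.
  j = 0: C(8,0)·(6)^0 = 1·1 = 1.
  j = 1: C(8,1)·(6)^1 = 8·6 = 48.
  V_q(n, t) = 1 + 48 = 49.
Step 2: q^n = 7^8 = 5764801.
Step 3: Hamming bound ⌊q^n / V_q(n,t)⌋ = ⌊5764801/49⌋ = 117649.
Step 4: Compare |C| = 69484 to 117649: satisfied.
The claimed |C| lies below the Hamming bound.


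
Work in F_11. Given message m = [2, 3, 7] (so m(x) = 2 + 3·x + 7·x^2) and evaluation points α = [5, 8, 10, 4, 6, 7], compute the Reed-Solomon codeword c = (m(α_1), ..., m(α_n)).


c = [5, 1, 6, 5, 8, 3]

Message polynomial: m(x) = 2 + 3·x + 7·x^2 (mod 11).
For each evaluation point α_i, compute m(α_i) mod 11:
  α_1 = 5: Horner steps 7 → 5 → 5, so m(5) = 5.
  α_2 = 8: Horner steps 7 → 4 → 1, so m(8) = 1.
  α_3 = 10: Horner steps 7 → 7 → 6, so m(10) = 6.
  α_4 = 4: Horner steps 7 → 9 → 5, so m(4) = 5.
  α_5 = 6: Horner steps 7 → 1 → 8, so m(6) = 8.
  α_6 = 7: Horner steps 7 → 8 → 3, so m(7) = 3.
Codeword c = [5, 1, 6, 5, 8, 3] ∈ F_11^6.


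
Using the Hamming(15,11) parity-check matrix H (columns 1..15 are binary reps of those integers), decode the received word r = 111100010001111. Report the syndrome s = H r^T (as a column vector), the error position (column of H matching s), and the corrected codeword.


s = (1, 1, 0, 0)^T, error position = 12, corrected codeword c = 111100010000111

Compute s = H r^T mod 2 one row at a time:
  s_1 = 1 + 0 + 0 + 0 + 1 + 1 + 1 + 1 = 5 ≡ 1 (mod 2).
  s_2 = 1 + 0 + 0 + 0 + 1 + 1 + 1 + 1 = 5 ≡ 1 (mod 2).
  s_3 = 1 + 1 + 0 + 0 + 0 + 0 + 1 + 1 = 4 ≡ 0 (mod 2).
  s_4 = 1 + 1 + 0 + 0 + 0 + 0 + 1 + 1 = 4 ≡ 0 (mod 2).
s = (1, 1, 0, 0)^T — this equals column 12 of H (binary 1100), so error is at position 12.
Correct: flip bit 12 of r = 111100010001111 to get c = 111100010000111.


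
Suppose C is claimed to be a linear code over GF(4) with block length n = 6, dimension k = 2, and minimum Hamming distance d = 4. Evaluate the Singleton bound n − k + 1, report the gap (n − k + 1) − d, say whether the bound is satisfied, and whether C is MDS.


Singleton RHS = n − k + 1 = 5, slack = 1, bound satisfied, not MDS.

Singleton bound: d ≤ n − k + 1.
Here n = 6, k = 2, so n − k + 1 = 5.
Given d = 4, check d ≤ 5: YES.
Slack = (n − k + 1) − d = 1.
The code is NOT MDS (slack = 1 > 0).
Description: the claimed parameters are [6, 2, 4]_4; such a code would be non-MDS.


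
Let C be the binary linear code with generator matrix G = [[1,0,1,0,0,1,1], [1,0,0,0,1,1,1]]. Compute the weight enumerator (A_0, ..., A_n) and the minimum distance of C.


Weight distribution: A_0 = 1, A_2 = 1, A_4 = 2. Minimum distance d = 2.

Enumerate all 2^2 = 4 messages m ∈ F_2^2.
For each, compute codeword c = mG in F_2^7, then tally its weight.
  m = 00 → c = 0000000, weight = 0.
  m = 10 → c = 1010011, weight = 4.
  m = 01 → c = 1000111, weight = 4.
  m = 11 → c = 0010100, weight = 2.
Tally weights:
  weight 0: 1 codewords.
  weight 2: 1 codewords.
  weight 4: 2 codewords.
Minimum distance d = smallest w > 0 with A_w > 0 = 2.
Sanity: Σ A_w = 4 = 2^2 = 4 ✓.


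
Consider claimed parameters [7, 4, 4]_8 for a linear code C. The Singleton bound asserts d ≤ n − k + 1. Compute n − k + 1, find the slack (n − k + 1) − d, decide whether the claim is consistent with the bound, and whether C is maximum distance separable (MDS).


Singleton RHS = n − k + 1 = 4, slack = 0, bound satisfied, MDS.

Singleton bound: d ≤ n − k + 1.
Here n = 7, k = 4, so n − k + 1 = 4.
Given d = 4, check d ≤ 4: YES.
Slack = (n − k + 1) − d = 0.
The code is MDS (slack = 0).
Description: the claimed parameters are [7, 4, 4]_8; such a code would be MDS (meets Singleton bound).


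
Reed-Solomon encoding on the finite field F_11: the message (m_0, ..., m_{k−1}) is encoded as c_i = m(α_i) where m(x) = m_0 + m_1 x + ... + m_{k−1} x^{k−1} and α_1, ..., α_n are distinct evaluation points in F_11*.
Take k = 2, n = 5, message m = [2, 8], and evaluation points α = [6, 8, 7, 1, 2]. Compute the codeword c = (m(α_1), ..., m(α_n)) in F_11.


c = [6, 0, 3, 10, 7]

Message polynomial: m(x) = 2 + 8·x (mod 11).
For each evaluation point α_i, compute m(α_i) mod 11:
  α_1 = 6: Horner steps 8 → 6, so m(6) = 6.
  α_2 = 8: Horner steps 8 → 0, so m(8) = 0.
  α_3 = 7: Horner steps 8 → 3, so m(7) = 3.
  α_4 = 1: Horner steps 8 → 10, so m(1) = 10.
  α_5 = 2: Horner steps 8 → 7, so m(2) = 7.
Codeword c = [6, 0, 3, 10, 7] ∈ F_11^5.


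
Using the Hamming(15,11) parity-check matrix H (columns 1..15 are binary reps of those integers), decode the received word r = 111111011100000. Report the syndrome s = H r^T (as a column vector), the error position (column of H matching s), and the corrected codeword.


s = (1, 1, 0, 0)^T, error position = 12, corrected codeword c = 111111011101000

Compute s = H r^T mod 2 one row at a time:
  s_1 = 1 + 1 + 1 + 0 + 0 + 0 + 0 + 0 = 3 ≡ 1 (mod 2).
  s_2 = 1 + 1 + 1 + 0 + 0 + 0 + 0 + 0 = 3 ≡ 1 (mod 2).
  s_3 = 1 + 1 + 1 + 0 + 1 + 0 + 0 + 0 = 4 ≡ 0 (mod 2).
  s_4 = 1 + 1 + 1 + 0 + 1 + 0 + 0 + 0 = 4 ≡ 0 (mod 2).
s = (1, 1, 0, 0)^T — this equals column 12 of H (binary 1100), so error is at position 12.
Correct: flip bit 12 of r = 111111011100000 to get c = 111111011101000.


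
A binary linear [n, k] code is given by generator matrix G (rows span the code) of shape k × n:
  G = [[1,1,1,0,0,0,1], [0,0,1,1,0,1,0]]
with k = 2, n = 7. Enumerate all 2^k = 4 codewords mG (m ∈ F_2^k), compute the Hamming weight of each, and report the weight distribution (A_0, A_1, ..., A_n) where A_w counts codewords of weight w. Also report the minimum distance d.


Weight distribution: A_0 = 1, A_3 = 1, A_4 = 1, A_5 = 1. Minimum distance d = 3.

Enumerate all 2^2 = 4 messages m ∈ F_2^2.
For each, compute codeword c = mG in F_2^7, then tally its weight.
  m = 00 → c = 0000000, weight = 0.
  m = 10 → c = 1110001, weight = 4.
  m = 01 → c = 0011010, weight = 3.
  m = 11 → c = 1101011, weight = 5.
Tally weights:
  weight 0: 1 codewords.
  weight 3: 1 codewords.
  weight 4: 1 codewords.
  weight 5: 1 codewords.
Minimum distance d = smallest w > 0 with A_w > 0 = 3.
Sanity: Σ A_w = 4 = 2^2 = 4 ✓.


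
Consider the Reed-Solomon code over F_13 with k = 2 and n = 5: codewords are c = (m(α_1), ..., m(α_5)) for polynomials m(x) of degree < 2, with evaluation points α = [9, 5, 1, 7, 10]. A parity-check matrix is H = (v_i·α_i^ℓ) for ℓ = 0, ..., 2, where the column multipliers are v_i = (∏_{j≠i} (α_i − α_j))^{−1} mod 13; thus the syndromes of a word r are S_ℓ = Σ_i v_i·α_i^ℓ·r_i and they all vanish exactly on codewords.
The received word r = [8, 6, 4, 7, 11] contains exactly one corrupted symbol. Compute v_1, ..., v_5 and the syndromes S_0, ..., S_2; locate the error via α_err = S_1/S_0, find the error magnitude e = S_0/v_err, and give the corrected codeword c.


S = (7, 5, 11), error at position 5, error magnitude e = 9, c = [8, 6, 4, 7, 2].

Step 1: column multipliers v_i = (∏_{j≠i}(α_i − α_j))^{−1} mod 13.
  i = 1 (α = 9): (9−5)(9−1)(9−7)(9−10) = 4·8·2·(−1) = −64 ≡ 1, so v_1 = 1^{−1} = 1 (mod 13).
  i = 2 (α = 5): (5−9)(5−1)(5−7)(5−10) = (−4)·4·(−2)·(−5) = −160 ≡ 9, so v_2 = 9^{−1} = 3 (mod 13).
  i = 3 (α = 1): (1−9)(1−5)(1−7)(1−10) = (−8)·(−4)·(−6)·(−9) = 1728 ≡ 12, so v_3 = 12^{−1} = 12 (mod 13).
  i = 4 (α = 7): (7−9)(7−5)(7−1)(7−10) = (−2)·2·6·(−3) = 72 ≡ 7, so v_4 = 7^{−1} = 2 (mod 13).
  i = 5 (α = 10): (10−9)(10−5)(10−1)(10−7) = 1·5·9·3 = 135 ≡ 5, so v_5 = 5^{−1} = 8 (mod 13).
  v = [1, 3, 12, 2, 8].
Step 2: syndromes of r = [8, 6, 4, 7, 11] (all sums mod 13).
  S_0 = Σ v_i r_i = 1·8 + 3·6 + 12·4 + 2·7 + 8·11 = 176 ≡ 7.
  S_1 = Σ v_i α_i r_i = 1·9·8 + 3·5·6 + 12·1·4 + 2·7·7 + 8·10·11 = 1188 ≡ 5.
  α_i^2 mod 13 = [3, 12, 1, 10, 9].
  S_2 = Σ v_i α_i^2 r_i = 1·3·8 + 3·12·6 + 12·1·4 + 2·10·7 + 8·9·11 = 1220 ≡ 11.
  S = (7, 5, 11) ≠ 0, so r is not a codeword (an error is present).
Step 3: locate the error. For a single error e at position i, S_ℓ = v_i·e·α_i^ℓ, so α_err = S_1/S_0.
  S_0^{−1} = 7^{−1} = 2 (mod 13), so α_err = 5·2 = 10 ≡ 10 = α_5. Error position i = 5.
  Consistency check: S_2/S_1 = 11·8 = 88 ≡ 10 = α_err ✓ (single-error assumption holds).
Step 4: error magnitude e = S_0/v_5 = S_0·∏_{j≠5}(α_5 − α_j) = 7·5 = 35 ≡ 9 (mod 13).
Step 5: correct position 5: c_5 = r_5 − e = 11 − 9 ≡ 2 (mod 13). Hence c = [8, 6, 4, 7, 2].
  Check: interpolating c through the α_i gives m(x) = 10 + 7·x (degree < 2) with m(α_i) = c_i for every i, so c is indeed a codeword.


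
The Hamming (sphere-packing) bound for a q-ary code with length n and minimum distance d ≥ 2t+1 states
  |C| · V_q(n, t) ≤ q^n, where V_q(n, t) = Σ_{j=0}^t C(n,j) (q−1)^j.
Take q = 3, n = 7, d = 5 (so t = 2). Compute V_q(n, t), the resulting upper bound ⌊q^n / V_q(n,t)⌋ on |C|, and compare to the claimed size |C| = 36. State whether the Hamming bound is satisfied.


V_q(n, t) = 99, q^n = 2187, Hamming bound = 22, |C| = 36 > bound (violated).

Step 1: Compute V_q(n, t) = Σ_{j=0}^2 C(n, j) (q−1)^j.
  j = 0: C(7,0)·(2)^0 = 1·1 = 1.
  j = 1: C(7,1)·(2)^1 = 7·2 = 14.
  j = 2: C(7,2)·(2)^2 = 21·4 = 84.
  V_q(n, t) = 1 + 14 + 84 = 99.
Step 2: q^n = 3^7 = 2187.
Step 3: Hamming bound ⌊q^n / V_q(n,t)⌋ = ⌊2187/99⌋ = 22.
Step 4: Compare |C| = 36 to 22: violated.
The claimed |C| lies above the Hamming bound, so no 3-ary code of length 7 with d ≥ 5 can have 36 codewords.


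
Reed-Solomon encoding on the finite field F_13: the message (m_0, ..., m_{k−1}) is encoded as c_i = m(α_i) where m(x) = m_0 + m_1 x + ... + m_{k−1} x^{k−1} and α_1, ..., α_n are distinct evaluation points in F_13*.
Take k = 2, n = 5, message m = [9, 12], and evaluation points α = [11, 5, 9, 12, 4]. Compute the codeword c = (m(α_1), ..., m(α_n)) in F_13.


c = [11, 4, 0, 10, 5]

Message polynomial: m(x) = 9 + 12·x (mod 13).
For each evaluation point α_i, compute m(α_i) mod 13:
  α_1 = 11: Horner steps 12 → 11, so m(11) = 11.
  α_2 = 5: Horner steps 12 → 4, so m(5) = 4.
  α_3 = 9: Horner steps 12 → 0, so m(9) = 0.
  α_4 = 12: Horner steps 12 → 10, so m(12) = 10.
  α_5 = 4: Horner steps 12 → 5, so m(4) = 5.
Codeword c = [11, 4, 0, 10, 5] ∈ F_13^5.


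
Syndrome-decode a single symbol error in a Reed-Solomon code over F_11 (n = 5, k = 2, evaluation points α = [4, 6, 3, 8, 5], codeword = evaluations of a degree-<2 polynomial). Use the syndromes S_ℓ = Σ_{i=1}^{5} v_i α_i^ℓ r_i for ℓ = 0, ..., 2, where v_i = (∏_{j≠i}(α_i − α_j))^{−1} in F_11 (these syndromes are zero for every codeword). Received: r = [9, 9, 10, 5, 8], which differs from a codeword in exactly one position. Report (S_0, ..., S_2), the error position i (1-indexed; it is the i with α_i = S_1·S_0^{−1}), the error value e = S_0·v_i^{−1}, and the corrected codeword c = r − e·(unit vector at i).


S = (9, 10, 5), error at position 2, error magnitude e = 2, c = [9, 7, 10, 5, 8].

Step 1: column multipliers v_i = (∏_{j≠i}(α_i − α_j))^{−1} mod 11.
  i = 1 (α = 4): (4−6)(4−3)(4−8)(4−5) = (−2)·1·(−4)·(−1) = −8 ≡ 3, so v_1 = 3^{−1} = 4 (mod 11).
  i = 2 (α = 6): (6−4)(6−3)(6−8)(6−5) = 2·3·(−2)·1 = −12 ≡ 10, so v_2 = 10^{−1} = 10 (mod 11).
  i = 3 (α = 3): (3−4)(3−6)(3−8)(3−5) = (−1)·(−3)·(−5)·(−2) = 30 ≡ 8, so v_3 = 8^{−1} = 7 (mod 11).
  i = 4 (α = 8): (8−4)(8−6)(8−3)(8−5) = 4·2·5·3 = 120 ≡ 10, so v_4 = 10^{−1} = 10 (mod 11).
  i = 5 (α = 5): (5−4)(5−6)(5−3)(5−8) = 1·(−1)·2·(−3) = 6 ≡ 6, so v_5 = 6^{−1} = 2 (mod 11).
  v = [4, 10, 7, 10, 2].
Step 2: syndromes of r = [9, 9, 10, 5, 8] (all sums mod 11).
  S_0 = Σ v_i r_i = 4·9 + 10·9 + 7·10 + 10·5 + 2·8 = 262 ≡ 9.
  S_1 = Σ v_i α_i r_i = 4·4·9 + 10·6·9 + 7·3·10 + 10·8·5 + 2·5·8 = 1374 ≡ 10.
  α_i^2 mod 11 = [5, 3, 9, 9, 3].
  S_2 = Σ v_i α_i^2 r_i = 4·5·9 + 10·3·9 + 7·9·10 + 10·9·5 + 2·3·8 = 1578 ≡ 5.
  S = (9, 10, 5) ≠ 0, so r is not a codeword (an error is present).
Step 3: locate the error. For a single error e at position i, S_ℓ = v_i·e·α_i^ℓ, so α_err = S_1/S_0.
  S_0^{−1} = 9^{−1} = 5 (mod 11), so α_err = 10·5 = 50 ≡ 6 = α_2. Error position i = 2.
  Consistency check: S_2/S_1 = 5·10 = 50 ≡ 6 = α_err ✓ (single-error assumption holds).
Step 4: error magnitude e = S_0/v_2 = S_0·∏_{j≠2}(α_2 − α_j) = 9·10 = 90 ≡ 2 (mod 11).
Step 5: correct position 2: c_2 = r_2 − e = 9 − 2 ≡ 7 (mod 11). Hence c = [9, 7, 10, 5, 8].
  Check: interpolating c through the α_i gives m(x) = 2 + 10·x (degree < 2) with m(α_i) = c_i for every i, so c is indeed a codeword.


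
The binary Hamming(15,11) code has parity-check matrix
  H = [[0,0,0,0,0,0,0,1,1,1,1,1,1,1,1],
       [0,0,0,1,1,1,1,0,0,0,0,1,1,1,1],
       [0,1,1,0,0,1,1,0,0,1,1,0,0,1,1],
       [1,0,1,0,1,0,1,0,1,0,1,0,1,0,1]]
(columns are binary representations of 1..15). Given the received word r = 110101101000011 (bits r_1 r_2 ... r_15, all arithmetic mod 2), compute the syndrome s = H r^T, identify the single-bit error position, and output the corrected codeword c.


s = (1, 1, 1, 0)^T, error position = 14, corrected codeword c = 110101101000001

Compute s = H r^T mod 2 one row at a time:
  s_1 = 0 + 1 + 0 + 0 + 0 + 0 + 1 + 1 = 3 ≡ 1 (mod 2).
  s_2 = 1 + 0 + 1 + 1 + 0 + 0 + 1 + 1 = 5 ≡ 1 (mod 2).
  s_3 = 1 + 0 + 1 + 1 + 0 + 0 + 1 + 1 = 5 ≡ 1 (mod 2).
  s_4 = 1 + 0 + 0 + 1 + 1 + 0 + 0 + 1 = 4 ≡ 0 (mod 2).
s = (1, 1, 1, 0)^T — this equals column 14 of H (binary 1110), so error is at position 14.
Correct: flip bit 14 of r = 110101101000011 to get c = 110101101000001.


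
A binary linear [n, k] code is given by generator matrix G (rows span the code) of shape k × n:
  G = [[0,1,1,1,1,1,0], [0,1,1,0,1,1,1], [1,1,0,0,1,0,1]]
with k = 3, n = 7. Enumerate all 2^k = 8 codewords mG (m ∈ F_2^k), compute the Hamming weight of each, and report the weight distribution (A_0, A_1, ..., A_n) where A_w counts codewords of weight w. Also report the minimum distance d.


Weight distribution: A_0 = 1, A_2 = 1, A_3 = 1, A_4 = 2, A_5 = 3. Minimum distance d = 2.

Enumerate all 2^3 = 8 messages m ∈ F_2^3.
For each, compute codeword c = mG in F_2^7, then tally its weight.
  m = 000 → c = 0000000, weight = 0.
  m = 100 → c = 0111110, weight = 5.
  m = 010 → c = 0110111, weight = 5.
  m = 110 → c = 0001001, weight = 2.
  m = 001 → c = 1100101, weight = 4.
  m = 101 → c = 1011011, weight = 5.
  m = 011 → c = 1010010, weight = 3.
  m = 111 → c = 1101100, weight = 4.
Tally weights:
  weight 0: 1 codewords.
  weight 2: 1 codewords.
  weight 3: 1 codewords.
  weight 4: 2 codewords.
  weight 5: 3 codewords.
Minimum distance d = smallest w > 0 with A_w > 0 = 2.
Sanity: Σ A_w = 8 = 2^3 = 8 ✓.


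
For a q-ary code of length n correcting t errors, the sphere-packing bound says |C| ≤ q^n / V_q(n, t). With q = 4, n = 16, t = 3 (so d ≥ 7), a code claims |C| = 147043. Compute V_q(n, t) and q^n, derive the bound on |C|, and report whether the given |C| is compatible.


V_q(n, t) = 16249, q^n = 4294967296, Hamming bound = 264321, |C| = 147043 ≤ bound (satisfied).

Step 1: Compute V_q(n, t) = Σ_{j=0}^3 C(n, j) (q−1)^j.
  j = 0: C(16,0)·(3)^0 = 1·1 = 1.
  j = 1: C(16,1)·(3)^1 = 16·3 = 48.
  j = 2: C(16,2)·(3)^2 = 120·9 = 1080.
  j = 3: C(16,3)·(3)^3 = 560·27 = 15120.
  V_q(n, t) = 1 + 48 + 1080 + 15120 = 16249.
Step 2: q^n = 4^16 = 4294967296.
Step 3: Hamming bound ⌊q^n / V_q(n,t)⌋ = ⌊4294967296/16249⌋ = 264321.
Step 4: Compare |C| = 147043 to 264321: satisfied.
The claimed |C| lies below the Hamming bound.


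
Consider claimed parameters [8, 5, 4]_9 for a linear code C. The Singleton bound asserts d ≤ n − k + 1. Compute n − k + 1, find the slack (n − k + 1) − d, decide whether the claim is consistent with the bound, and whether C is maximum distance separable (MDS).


Singleton RHS = n − k + 1 = 4, slack = 0, bound satisfied, MDS.

Singleton bound: d ≤ n − k + 1.
Here n = 8, k = 5, so n − k + 1 = 4.
Given d = 4, check d ≤ 4: YES.
Slack = (n − k + 1) − d = 0.
The code is MDS (slack = 0).
Description: the claimed parameters are [8, 5, 4]_9; such a code would be MDS (meets Singleton bound).


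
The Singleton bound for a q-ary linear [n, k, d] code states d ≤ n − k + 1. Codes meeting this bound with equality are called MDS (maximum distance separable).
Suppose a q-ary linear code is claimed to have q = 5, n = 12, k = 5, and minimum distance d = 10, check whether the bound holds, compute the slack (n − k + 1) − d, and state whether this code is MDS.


Singleton RHS = n − k + 1 = 8, slack = -2, bound violated (no such code; not MDS).

Singleton bound: d ≤ n − k + 1.
Here n = 12, k = 5, so n − k + 1 = 8.
Given d = 10, check d ≤ 8: NO.
Slack = (n − k + 1) − d = -2.
The slack is negative: d = 10 exceeds n − k + 1 = 8 by 2, so the Singleton bound is violated and no linear [12, 5, 10]_5 code can exist. In particular it is not MDS (MDS requires d = n − k + 1 exactly).
Description: the claimed parameters are [12, 5, 10]_5; such a code would be impossible (violates the Singleton bound).


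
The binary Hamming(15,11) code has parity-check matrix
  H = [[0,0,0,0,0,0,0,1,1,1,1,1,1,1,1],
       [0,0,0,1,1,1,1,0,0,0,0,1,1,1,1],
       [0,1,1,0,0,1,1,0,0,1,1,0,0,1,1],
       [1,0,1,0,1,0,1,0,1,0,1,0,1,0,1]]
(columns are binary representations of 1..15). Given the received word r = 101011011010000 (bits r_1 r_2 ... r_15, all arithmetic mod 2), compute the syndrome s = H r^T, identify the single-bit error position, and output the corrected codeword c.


s = (1, 0, 1, 1)^T, error position = 11, corrected codeword c = 101011011000000

Compute s = H r^T mod 2 one row at a time:
  s_1 = 1 + 1 + 0 + 1 + 0 + 0 + 0 + 0 = 3 ≡ 1 (mod 2).
  s_2 = 0 + 1 + 1 + 0 + 0 + 0 + 0 + 0 = 2 ≡ 0 (mod 2).
  s_3 = 0 + 1 + 1 + 0 + 0 + 1 + 0 + 0 = 3 ≡ 1 (mod 2).
  s_4 = 1 + 1 + 1 + 0 + 1 + 1 + 0 + 0 = 5 ≡ 1 (mod 2).
s = (1, 0, 1, 1)^T — this equals column 11 of H (binary 1011), so error is at position 11.
Correct: flip bit 11 of r = 101011011010000 to get c = 101011011000000.


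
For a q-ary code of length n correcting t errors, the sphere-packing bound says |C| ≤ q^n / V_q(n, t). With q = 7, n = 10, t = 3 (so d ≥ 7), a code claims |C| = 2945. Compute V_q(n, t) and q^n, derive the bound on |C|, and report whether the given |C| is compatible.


V_q(n, t) = 27601, q^n = 282475249, Hamming bound = 10234, |C| = 2945 ≤ bound (satisfied).

Step 1: Compute V_q(n, t) = Σ_{j=0}^3 C(n, j) (q−1)^j.
  j = 0: C(10,0)·(6)^0 = 1·1 = 1.
  j = 1: C(10,1)·(6)^1 = 10·6 = 60.
  j = 2: C(10,2)·(6)^2 = 45·36 = 1620.
  j = 3: C(10,3)·(6)^3 = 120·216 = 25920.
  V_q(n, t) = 1 + 60 + 1620 + 25920 = 27601.
Step 2: q^n = 7^10 = 282475249.
Step 3: Hamming bound ⌊q^n / V_q(n,t)⌋ = ⌊282475249/27601⌋ = 10234.
Step 4: Compare |C| = 2945 to 10234: satisfied.
The claimed |C| lies below the Hamming bound.
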